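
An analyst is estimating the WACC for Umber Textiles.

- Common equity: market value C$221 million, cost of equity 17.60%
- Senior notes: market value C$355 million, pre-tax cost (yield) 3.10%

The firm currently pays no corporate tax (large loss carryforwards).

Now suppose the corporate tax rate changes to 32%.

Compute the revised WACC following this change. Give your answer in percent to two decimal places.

8.05%

After the change:
Total capital V = 221 + 355 = 576.
Equity: weight = 221/576 = 0.3837; cost = 17.6%.
Senior notes: weight = 355/576 = 0.6163; after-tax cost = 3.1% × (1 − 32%) = 2.1080%.
WACC = 0.3837 × 17.6000% + 0.6163 × 2.1080% = 8.0520%.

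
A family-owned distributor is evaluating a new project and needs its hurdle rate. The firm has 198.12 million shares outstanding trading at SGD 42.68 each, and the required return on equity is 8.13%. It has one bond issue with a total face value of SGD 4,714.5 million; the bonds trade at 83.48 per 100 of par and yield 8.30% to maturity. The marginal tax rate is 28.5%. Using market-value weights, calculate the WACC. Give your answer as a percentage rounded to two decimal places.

7.43%

Market value of equity E = 42.68 × 198.12m = 8455.7616m. Market value of debt D = 4714.5m × 83.48/100 = 3935.6646m.
Total capital V = 8455.7616 + 3935.6646 = 12391.4262.
Equity: weight = 8455.7616/12391.4262 = 0.6824; cost = 8.13%.
Bonds outstanding: weight = 3935.6646/12391.4262 = 0.3176; after-tax cost = 8.3% × (1 − 28.5%) = 5.9345%.
WACC = 0.6824 × 8.1300% + 0.3176 × 5.9345% = 7.4327%.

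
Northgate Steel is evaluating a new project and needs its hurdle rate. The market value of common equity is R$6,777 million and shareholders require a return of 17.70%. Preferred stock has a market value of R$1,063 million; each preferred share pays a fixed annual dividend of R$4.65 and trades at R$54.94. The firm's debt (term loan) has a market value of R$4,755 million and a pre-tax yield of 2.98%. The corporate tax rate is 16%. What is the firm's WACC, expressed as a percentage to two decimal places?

Cost of preferred: Rp = 4.65 / 54.94 = 8.4638%.
Total capital V = 6777 + 1063 + 4755 = 12595.
Equity: weight = 6777/12595 = 0.5381; cost = 17.7%.
Preferred: weight = 1063/12595 = 0.0844; cost = 8.4638%.
Term loan: weight = 4755/12595 = 0.3775; after-tax cost = 2.98% × (1 − 16%) = 2.5032%.
WACC = 0.5381 × 17.7000% + 0.0844 × 8.4638% + 0.3775 × 2.5032% = 11.1832%.

11.18%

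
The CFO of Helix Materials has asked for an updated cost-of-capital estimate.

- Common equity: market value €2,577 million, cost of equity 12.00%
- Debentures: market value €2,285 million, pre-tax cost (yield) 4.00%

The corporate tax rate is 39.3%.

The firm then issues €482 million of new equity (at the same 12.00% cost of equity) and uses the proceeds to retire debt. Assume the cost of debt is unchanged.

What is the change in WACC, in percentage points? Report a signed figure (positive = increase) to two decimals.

Current WACC:
Total capital V = 2577 + 2285 = 4862.
Equity: weight = 2577/4862 = 0.5300; cost = 12%.
Debentures: weight = 2285/4862 = 0.4700; after-tax cost = 4% × (1 − 39.3%) = 2.4280%.
WACC = 0.5300 × 12.0000% + 0.4700 × 2.4280% = 7.5014%.
After the change:
Total capital V = 3059 + 1803 = 4862.
Equity: weight = 3059/4862 = 0.6292; cost = 12%.
Debentures: weight = 1803/4862 = 0.3708; after-tax cost = 4% × (1 − 39.3%) = 2.4280%.
WACC = 0.6292 × 12.0000% + 0.3708 × 2.4280% = 8.4504%.
Change in WACC = 8.4504% − 7.5014% = 0.9489 pp.

+0.95 pp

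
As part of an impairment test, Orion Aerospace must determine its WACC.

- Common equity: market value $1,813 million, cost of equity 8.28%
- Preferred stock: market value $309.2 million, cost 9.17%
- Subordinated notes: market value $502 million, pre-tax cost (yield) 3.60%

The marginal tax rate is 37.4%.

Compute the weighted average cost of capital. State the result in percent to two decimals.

7.23%

Total capital V = 1813 + 309.2 + 502 = 2624.2.
Equity: weight = 1813/2624.2 = 0.6909; cost = 8.28%.
Preferred: weight = 309.2/2624.2 = 0.1178; cost = 9.17%.
Subordinated notes: weight = 502/2624.2 = 0.1913; after-tax cost = 3.6% × (1 − 37.4%) = 2.2536%.
WACC = 0.6909 × 8.2800% + 0.1178 × 9.1700% + 0.1913 × 2.2536% = 7.2320%.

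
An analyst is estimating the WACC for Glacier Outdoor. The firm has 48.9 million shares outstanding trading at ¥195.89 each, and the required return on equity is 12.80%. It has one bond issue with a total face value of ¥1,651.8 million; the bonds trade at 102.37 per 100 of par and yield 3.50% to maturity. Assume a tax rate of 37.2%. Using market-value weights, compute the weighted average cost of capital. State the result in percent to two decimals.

11.21%

Market value of equity E = 195.89 × 48.9m = 9579.021m. Market value of debt D = 1651.8m × 102.37/100 = 1690.94766m.
Total capital V = 9579.021 + 1690.94766 = 11269.96866.
Equity: weight = 9579.021/11269.96866 = 0.8500; cost = 12.8%.
Bonds outstanding: weight = 1690.94766/11269.96866 = 0.1500; after-tax cost = 3.5% × (1 − 37.2%) = 2.1980%.
WACC = 0.8500 × 12.8000% + 0.1500 × 2.1980% = 11.2093%.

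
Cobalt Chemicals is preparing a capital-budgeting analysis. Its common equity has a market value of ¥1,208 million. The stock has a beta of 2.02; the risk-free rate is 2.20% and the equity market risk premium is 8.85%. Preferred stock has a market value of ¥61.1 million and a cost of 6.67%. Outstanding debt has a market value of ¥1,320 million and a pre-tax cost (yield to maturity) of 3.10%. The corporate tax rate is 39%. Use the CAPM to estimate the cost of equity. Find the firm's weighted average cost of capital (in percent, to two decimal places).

10.49%

Cost of equity via CAPM: Re = 2.2% + 2.02 × 8.85% = 20.0770%.
Total capital V = 1208 + 61.1 + 1320 = 2589.1.
Equity: weight = 1208/2589.1 = 0.4666; cost = 20.077%.
Preferred: weight = 61.1/2589.1 = 0.0236; cost = 6.67%.
Debt: weight = 1320/2589.1 = 0.5098; after-tax cost = 3.1% × (1 − 39%) = 1.8910%.
WACC = 0.4666 × 20.0770% + 0.0236 × 6.6700% + 0.5098 × 1.8910% = 10.4888%.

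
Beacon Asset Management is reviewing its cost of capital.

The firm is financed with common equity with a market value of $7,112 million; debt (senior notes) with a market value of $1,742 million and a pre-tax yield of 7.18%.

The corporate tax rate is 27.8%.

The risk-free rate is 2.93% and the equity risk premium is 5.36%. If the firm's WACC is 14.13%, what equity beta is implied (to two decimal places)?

2.50

Total capital V = 7112 + 1742 = 8854.
Equity weight = 7112/8854 = 0.8033.
Senior notes weight = 1742/8854 = 0.1967.
Debt contribution = 0.1967 × 7.18% × (1 − 27.8%) = 1.0199%.
Required equity contribution = 14.13% − 1.0199% = 13.1101%  ⇒  Re = 16.3212%.
CAPM: 16.3212% = 2.93% + β × 5.36%  ⇒  β = 2.4984.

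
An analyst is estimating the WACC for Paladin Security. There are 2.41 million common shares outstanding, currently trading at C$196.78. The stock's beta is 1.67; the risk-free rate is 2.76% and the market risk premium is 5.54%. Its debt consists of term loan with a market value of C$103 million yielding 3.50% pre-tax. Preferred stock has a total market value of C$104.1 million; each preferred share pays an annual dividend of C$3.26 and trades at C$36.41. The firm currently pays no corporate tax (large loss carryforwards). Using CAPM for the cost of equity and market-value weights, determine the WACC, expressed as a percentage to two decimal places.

Cost of equity via CAPM: Re = 2.76% + 1.67 × 5.54% = 12.0118%.
Cost of preferred: Rp = 3.26 / 36.41 = 8.9536%.
Market value of equity E = 196.78 × 2.41m = 474.2398m.
Total capital V = 474.2398 + 104.1 + 103 = 681.3398.
Equity: weight = 474.2398/681.3398 = 0.6960; cost = 12.0118%.
Preferred: weight = 104.1/681.3398 = 0.1528; cost = 8.9536%.
Term loan: weight = 103/681.3398 = 0.1512; after-tax cost = 3.5% × (1 − 0%) = 3.5000%.
WACC = 0.6960 × 12.0118% + 0.1528 × 8.9536% + 0.1512 × 3.5000% = 10.2578%.

10.26%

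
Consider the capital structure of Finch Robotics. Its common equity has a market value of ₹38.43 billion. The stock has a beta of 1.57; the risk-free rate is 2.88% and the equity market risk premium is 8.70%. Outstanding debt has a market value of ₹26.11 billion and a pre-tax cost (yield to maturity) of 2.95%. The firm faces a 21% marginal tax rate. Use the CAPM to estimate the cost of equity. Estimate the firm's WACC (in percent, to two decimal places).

10.79%

Cost of equity via CAPM: Re = 2.88% + 1.57 × 8.7% = 16.5390%.
Total capital V = 38.43 + 26.11 = 64.54.
Equity: weight = 38.43/64.54 = 0.5954; cost = 16.539%.
Debt: weight = 26.11/64.54 = 0.4046; after-tax cost = 2.95% × (1 − 21%) = 2.3305%.
WACC = 0.5954 × 16.5390% + 0.4046 × 2.3305% = 10.7909%.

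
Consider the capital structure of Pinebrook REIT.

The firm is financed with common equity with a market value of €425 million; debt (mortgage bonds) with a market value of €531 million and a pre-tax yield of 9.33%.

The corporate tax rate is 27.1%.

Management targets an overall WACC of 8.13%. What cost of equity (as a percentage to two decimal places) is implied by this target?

Total capital V = 425 + 531 = 956.
Equity weight = 425/956 = 0.4446.
Mortgage bonds weight = 531/956 = 0.5554.
Debt contribution = 0.5554 × 9.33% × (1 − 27.1%) = 3.7779%.
Required equity contribution = 8.13% − 3.7779% = 4.3521%.
Re = 4.3521% / 0.4446 = 9.7898%.

9.79%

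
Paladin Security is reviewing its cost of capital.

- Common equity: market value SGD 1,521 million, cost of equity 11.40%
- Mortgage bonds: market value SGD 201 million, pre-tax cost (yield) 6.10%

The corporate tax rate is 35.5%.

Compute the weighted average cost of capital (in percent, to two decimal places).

10.53%

Total capital V = 1521 + 201 = 1722.
Equity: weight = 1521/1722 = 0.8833; cost = 11.4%.
Mortgage bonds: weight = 201/1722 = 0.1167; after-tax cost = 6.1% × (1 − 35.5%) = 3.9345%.
WACC = 0.8833 × 11.4000% + 0.1167 × 3.9345% = 10.5286%.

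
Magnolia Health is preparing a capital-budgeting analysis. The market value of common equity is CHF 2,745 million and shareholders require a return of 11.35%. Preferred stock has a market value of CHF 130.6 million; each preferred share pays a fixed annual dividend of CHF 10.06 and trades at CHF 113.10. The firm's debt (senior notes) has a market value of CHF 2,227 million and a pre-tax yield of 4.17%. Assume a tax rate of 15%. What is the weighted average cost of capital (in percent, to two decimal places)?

Cost of preferred: Rp = 10.06 / 113.1 = 8.8948%.
Total capital V = 2745 + 130.6 + 2227 = 5102.6.
Equity: weight = 2745/5102.6 = 0.5380; cost = 11.35%.
Preferred: weight = 130.6/5102.6 = 0.0256; cost = 8.8948%.
Senior notes: weight = 2227/5102.6 = 0.4364; after-tax cost = 4.17% × (1 − 15%) = 3.5445%.
WACC = 0.5380 × 11.3500% + 0.0256 × 8.8948% + 0.4364 × 3.5445% = 7.8805%.

7.88%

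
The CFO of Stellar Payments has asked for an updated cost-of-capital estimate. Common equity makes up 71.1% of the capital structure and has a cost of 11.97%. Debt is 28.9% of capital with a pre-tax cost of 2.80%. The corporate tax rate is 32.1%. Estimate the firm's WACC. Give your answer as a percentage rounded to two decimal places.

After-tax cost of debt = 2.8% × (1 − 32.1%) = 1.9012%.
WACC = 0.711 × 11.9700% + 0.289 × 1.9012% = 9.0601%.

9.06%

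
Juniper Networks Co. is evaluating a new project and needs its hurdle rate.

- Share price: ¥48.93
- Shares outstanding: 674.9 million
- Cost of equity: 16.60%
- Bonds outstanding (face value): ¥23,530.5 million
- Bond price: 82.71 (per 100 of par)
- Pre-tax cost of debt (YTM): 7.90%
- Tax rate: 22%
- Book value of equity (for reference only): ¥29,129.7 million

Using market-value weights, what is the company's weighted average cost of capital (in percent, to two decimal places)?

Market value of equity E = 48.93 × 674.9m = 33022.857m. Market value of debt D = 23530.5m × 82.71/100 = 19462.07655m.
Total capital V = 33022.857 + 19462.07655 = 52484.93355.
Equity: weight = 33022.857/52484.93355 = 0.6292; cost = 16.6%.
Bonds outstanding: weight = 19462.07655/52484.93355 = 0.3708; after-tax cost = 7.9% × (1 − 22%) = 6.1620%.
WACC = 0.6292 × 16.6000% + 0.3708 × 6.1620% = 12.7295%.

12.73%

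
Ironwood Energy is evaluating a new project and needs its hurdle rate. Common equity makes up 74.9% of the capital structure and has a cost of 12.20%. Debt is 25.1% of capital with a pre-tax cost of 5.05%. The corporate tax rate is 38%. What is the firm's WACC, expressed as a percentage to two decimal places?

9.92%

After-tax cost of debt = 5.05% × (1 − 38%) = 3.1310%.
WACC = 0.749 × 12.2000% + 0.251 × 3.1310% = 9.9237%.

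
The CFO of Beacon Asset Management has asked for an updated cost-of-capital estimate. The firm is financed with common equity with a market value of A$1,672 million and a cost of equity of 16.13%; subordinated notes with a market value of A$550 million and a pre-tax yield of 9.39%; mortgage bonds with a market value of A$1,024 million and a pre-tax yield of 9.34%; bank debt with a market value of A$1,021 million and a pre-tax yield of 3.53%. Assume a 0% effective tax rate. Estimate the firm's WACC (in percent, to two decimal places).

10.62%

Total capital V = 1672 + 550 + 1024 + 1021 = 4267.
Equity: weight = 1672/4267 = 0.3918; cost = 16.13%.
Subordinated notes: weight = 550/4267 = 0.1289; after-tax cost = 9.39% × (1 − 0%) = 9.3900%.
Mortgage bonds: weight = 1024/4267 = 0.2400; after-tax cost = 9.34% × (1 − 0%) = 9.3400%.
Bank debt: weight = 1021/4267 = 0.2393; after-tax cost = 3.53% × (1 − 0%) = 3.5300%.
WACC = 0.3918 × 16.1300% + 0.1289 × 9.3900% + 0.2400 × 9.3400% + 0.2393 × 3.5300% = 10.6169%.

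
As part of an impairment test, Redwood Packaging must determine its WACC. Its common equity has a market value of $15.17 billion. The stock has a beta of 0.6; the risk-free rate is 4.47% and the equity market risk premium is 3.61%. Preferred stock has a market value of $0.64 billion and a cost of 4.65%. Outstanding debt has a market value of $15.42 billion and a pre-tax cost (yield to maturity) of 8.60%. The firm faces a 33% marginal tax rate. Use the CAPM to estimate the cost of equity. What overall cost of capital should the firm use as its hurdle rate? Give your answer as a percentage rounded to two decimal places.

Cost of equity via CAPM: Re = 4.47% + 0.6 × 3.61% = 6.6360%.
Total capital V = 15.17 + 0.64 + 15.42 = 31.23.
Equity: weight = 15.17/31.23 = 0.4858; cost = 6.636%.
Preferred: weight = 0.64/31.23 = 0.0205; cost = 4.65%.
Debt: weight = 15.42/31.23 = 0.4938; after-tax cost = 8.6% × (1 − 33%) = 5.7620%.
WACC = 0.4858 × 6.6360% + 0.0205 × 4.6500% + 0.4938 × 5.7620% = 6.1638%.

6.16%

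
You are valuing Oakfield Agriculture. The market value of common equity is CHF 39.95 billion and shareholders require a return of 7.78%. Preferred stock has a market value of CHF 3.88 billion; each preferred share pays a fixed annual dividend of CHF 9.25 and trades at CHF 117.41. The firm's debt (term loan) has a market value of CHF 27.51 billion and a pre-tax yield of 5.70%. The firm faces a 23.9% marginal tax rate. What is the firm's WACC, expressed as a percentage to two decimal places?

Cost of preferred: Rp = 9.25 / 117.41 = 7.8784%.
Total capital V = 39.95 + 3.88 + 27.51 = 71.34.
Equity: weight = 39.95/71.34 = 0.5600; cost = 7.78%.
Preferred: weight = 3.88/71.34 = 0.0544; cost = 7.8784%.
Term loan: weight = 27.51/71.34 = 0.3856; after-tax cost = 5.7% × (1 − 23.9%) = 4.3377%.
WACC = 0.5600 × 7.7800% + 0.0544 × 7.8784% + 0.3856 × 4.3377% = 6.4579%.

6.46%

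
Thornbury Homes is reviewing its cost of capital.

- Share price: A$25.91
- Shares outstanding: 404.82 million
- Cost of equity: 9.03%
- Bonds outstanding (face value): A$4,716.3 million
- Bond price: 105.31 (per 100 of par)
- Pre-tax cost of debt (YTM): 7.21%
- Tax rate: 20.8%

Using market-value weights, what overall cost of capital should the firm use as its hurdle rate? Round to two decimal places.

Market value of equity E = 25.91 × 404.82m = 10488.8862m. Market value of debt D = 4716.3m × 105.31/100 = 4966.73553m.
Total capital V = 10488.8862 + 4966.73553 = 15455.62173.
Equity: weight = 10488.8862/15455.62173 = 0.6786; cost = 9.03%.
Bonds outstanding: weight = 4966.73553/15455.62173 = 0.3214; after-tax cost = 7.21% × (1 − 20.8%) = 5.7103%.
WACC = 0.6786 × 9.0300% + 0.3214 × 5.7103% = 7.9632%.

7.96%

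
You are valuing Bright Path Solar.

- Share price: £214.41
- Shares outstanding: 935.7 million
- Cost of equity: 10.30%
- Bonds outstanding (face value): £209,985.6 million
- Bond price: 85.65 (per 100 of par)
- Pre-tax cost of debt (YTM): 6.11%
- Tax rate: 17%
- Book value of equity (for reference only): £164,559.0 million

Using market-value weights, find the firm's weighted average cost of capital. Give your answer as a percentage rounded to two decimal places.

7.83%

Market value of equity E = 214.41 × 935.7m = 200623.437m. Market value of debt D = 209985.6m × 85.65/100 = 179852.6664m.
Total capital V = 200623.437 + 179852.6664 = 380476.1034.
Equity: weight = 200623.437/380476.1034 = 0.5273; cost = 10.3%.
Bonds outstanding: weight = 179852.6664/380476.1034 = 0.4727; after-tax cost = 6.11% × (1 − 17%) = 5.0713%.
WACC = 0.5273 × 10.3000% + 0.4727 × 5.0713% = 7.8284%.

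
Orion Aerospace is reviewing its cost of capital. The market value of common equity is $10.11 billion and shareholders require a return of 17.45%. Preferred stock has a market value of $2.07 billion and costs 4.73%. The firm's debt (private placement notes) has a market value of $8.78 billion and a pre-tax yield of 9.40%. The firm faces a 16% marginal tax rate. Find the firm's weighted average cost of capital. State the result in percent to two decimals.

12.19%

Total capital V = 10.11 + 2.07 + 8.78 = 20.96.
Equity: weight = 10.11/20.96 = 0.4823; cost = 17.45%.
Preferred: weight = 2.07/20.96 = 0.0988; cost = 4.73%.
Private placement notes: weight = 8.78/20.96 = 0.4189; after-tax cost = 9.4% × (1 − 16%) = 7.8960%.
WACC = 0.4823 × 17.4500% + 0.0988 × 4.7300% + 0.4189 × 7.8960% = 12.1917%.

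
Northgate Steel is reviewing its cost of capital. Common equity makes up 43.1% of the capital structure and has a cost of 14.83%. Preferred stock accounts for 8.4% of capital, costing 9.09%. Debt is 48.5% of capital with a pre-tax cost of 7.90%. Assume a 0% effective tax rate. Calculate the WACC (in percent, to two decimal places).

10.99%

After-tax cost of debt = 7.9% × (1 − 0%) = 7.9000%.
WACC = 0.431 × 14.8300% + 0.084 × 9.0900% + 0.485 × 7.9000% = 10.9868%.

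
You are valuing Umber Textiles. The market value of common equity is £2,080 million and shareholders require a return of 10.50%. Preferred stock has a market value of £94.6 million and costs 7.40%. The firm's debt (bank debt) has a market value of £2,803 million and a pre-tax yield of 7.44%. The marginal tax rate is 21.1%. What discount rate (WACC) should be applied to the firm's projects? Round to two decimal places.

7.83%

Total capital V = 2080 + 94.6 + 2803 = 4977.6.
Equity: weight = 2080/4977.6 = 0.4179; cost = 10.5%.
Preferred: weight = 94.6/4977.6 = 0.0190; cost = 7.4%.
Bank debt: weight = 2803/4977.6 = 0.5631; after-tax cost = 7.44% × (1 − 21.1%) = 5.8702%.
WACC = 0.4179 × 10.5000% + 0.0190 × 7.4000% + 0.5631 × 5.8702% = 7.8339%.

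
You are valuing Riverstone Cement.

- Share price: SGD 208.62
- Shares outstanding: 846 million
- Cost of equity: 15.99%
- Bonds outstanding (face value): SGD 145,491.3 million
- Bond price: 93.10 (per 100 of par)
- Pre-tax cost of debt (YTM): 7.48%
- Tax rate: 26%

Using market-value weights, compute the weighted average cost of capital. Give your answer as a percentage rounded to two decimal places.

Market value of equity E = 208.62 × 846m = 176492.52m. Market value of debt D = 145491.3m × 93.1/100 = 135452.4003m.
Total capital V = 176492.52 + 135452.4003 = 311944.9203.
Equity: weight = 176492.52/311944.9203 = 0.5658; cost = 15.99%.
Bonds outstanding: weight = 135452.4003/311944.9203 = 0.4342; after-tax cost = 7.48% × (1 − 26%) = 5.5352%.
WACC = 0.5658 × 15.9900% + 0.4342 × 5.5352% = 11.4503%.

11.45%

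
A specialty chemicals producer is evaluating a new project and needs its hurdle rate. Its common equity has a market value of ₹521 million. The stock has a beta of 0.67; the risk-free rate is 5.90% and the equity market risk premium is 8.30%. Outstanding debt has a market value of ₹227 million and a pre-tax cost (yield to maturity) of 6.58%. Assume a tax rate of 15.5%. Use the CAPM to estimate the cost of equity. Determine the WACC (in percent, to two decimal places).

Cost of equity via CAPM: Re = 5.9% + 0.67 × 8.3% = 11.4610%.
Total capital V = 521 + 227 = 748.
Equity: weight = 521/748 = 0.6965; cost = 11.461%.
Debt: weight = 227/748 = 0.3035; after-tax cost = 6.58% × (1 − 15.5%) = 5.5601%.
WACC = 0.6965 × 11.4610% + 0.3035 × 5.5601% = 9.6702%.

9.67%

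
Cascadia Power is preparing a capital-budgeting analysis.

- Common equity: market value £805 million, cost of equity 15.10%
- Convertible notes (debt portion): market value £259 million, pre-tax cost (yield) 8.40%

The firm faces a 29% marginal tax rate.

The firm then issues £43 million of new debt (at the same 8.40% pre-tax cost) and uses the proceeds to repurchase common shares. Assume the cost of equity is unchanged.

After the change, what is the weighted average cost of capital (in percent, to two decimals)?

12.51%

After the change:
Total capital V = 762 + 302 = 1064.
Equity: weight = 762/1064 = 0.7162; cost = 15.1%.
Convertible notes (debt portion): weight = 302/1064 = 0.2838; after-tax cost = 8.4% × (1 − 29%) = 5.9640%.
WACC = 0.7162 × 15.1000% + 0.2838 × 5.9640% = 12.5069%.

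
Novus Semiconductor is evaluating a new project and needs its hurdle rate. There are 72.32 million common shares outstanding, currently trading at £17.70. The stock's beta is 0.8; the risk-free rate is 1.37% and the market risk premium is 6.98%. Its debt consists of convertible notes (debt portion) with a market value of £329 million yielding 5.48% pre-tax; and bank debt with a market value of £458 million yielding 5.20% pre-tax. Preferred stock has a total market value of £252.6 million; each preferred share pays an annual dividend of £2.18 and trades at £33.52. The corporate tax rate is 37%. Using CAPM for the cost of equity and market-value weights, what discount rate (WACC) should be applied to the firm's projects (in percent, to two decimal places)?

Cost of equity via CAPM: Re = 1.37% + 0.8 × 6.98% = 6.9540%.
Cost of preferred: Rp = 2.18 / 33.52 = 6.5036%.
Market value of equity E = 17.7 × 72.32m = 1280.064m.
Total capital V = 1280.064 + 252.6 + 329 + 458 = 2319.664.
Equity: weight = 1280.064/2319.664 = 0.5518; cost = 6.954%.
Preferred: weight = 252.6/2319.664 = 0.1089; cost = 6.5036%.
Convertible notes (debt portion): weight = 329/2319.664 = 0.1418; after-tax cost = 5.48% × (1 − 37%) = 3.4524%.
Bank debt: weight = 458/2319.664 = 0.1974; after-tax cost = 5.2% × (1 − 37%) = 3.2760%.
WACC = 0.5518 × 6.9540% + 0.1089 × 6.5036% + 0.1418 × 3.4524% + 0.1974 × 3.2760% = 5.6821%.

5.68%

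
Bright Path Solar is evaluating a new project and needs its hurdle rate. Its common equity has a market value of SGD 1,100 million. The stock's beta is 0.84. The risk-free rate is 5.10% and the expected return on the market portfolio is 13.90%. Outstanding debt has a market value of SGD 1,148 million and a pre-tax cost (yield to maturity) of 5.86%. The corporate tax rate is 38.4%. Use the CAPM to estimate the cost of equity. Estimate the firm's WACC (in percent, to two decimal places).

Market risk premium = 13.9% − 5.1% = 8.8%.
Cost of equity via CAPM: Re = 5.1% + 0.84 × 8.8% = 12.4920%.
Total capital V = 1100 + 1148 = 2248.
Equity: weight = 1100/2248 = 0.4893; cost = 12.492%.
Debt: weight = 1148/2248 = 0.5107; after-tax cost = 5.86% × (1 − 38.4%) = 3.6098%.
WACC = 0.4893 × 12.4920% + 0.5107 × 3.6098% = 7.9561%.

7.96%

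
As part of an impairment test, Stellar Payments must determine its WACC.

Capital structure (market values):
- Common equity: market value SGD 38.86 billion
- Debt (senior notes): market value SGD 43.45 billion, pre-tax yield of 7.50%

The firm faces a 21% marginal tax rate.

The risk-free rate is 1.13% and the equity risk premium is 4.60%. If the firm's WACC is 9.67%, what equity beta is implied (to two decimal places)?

2.77

Total capital V = 38.86 + 43.45 = 82.31.
Equity weight = 38.86/82.31 = 0.4721.
Senior notes weight = 43.45/82.31 = 0.5279.
Debt contribution = 0.5279 × 7.5% × (1 − 21%) = 3.1277%.
Required equity contribution = 9.67% − 3.1277% = 6.5423%  ⇒  Re = 13.8573%.
CAPM: 13.8573% = 1.13% + β × 4.6%  ⇒  β = 2.7668.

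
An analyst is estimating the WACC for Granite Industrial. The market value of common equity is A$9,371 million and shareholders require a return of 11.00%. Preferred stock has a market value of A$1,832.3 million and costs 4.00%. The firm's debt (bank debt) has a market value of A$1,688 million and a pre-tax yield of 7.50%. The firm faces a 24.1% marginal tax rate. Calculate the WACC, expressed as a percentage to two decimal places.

9.31%

Total capital V = 9371 + 1832.3 + 1688 = 12891.3.
Equity: weight = 9371/12891.3 = 0.7269; cost = 11%.
Preferred: weight = 1832.3/12891.3 = 0.1421; cost = 4%.
Bank debt: weight = 1688/12891.3 = 0.1309; after-tax cost = 7.5% × (1 − 24.1%) = 5.6925%.
WACC = 0.7269 × 11.0000% + 0.1421 × 4.0000% + 0.1309 × 5.6925% = 9.3101%.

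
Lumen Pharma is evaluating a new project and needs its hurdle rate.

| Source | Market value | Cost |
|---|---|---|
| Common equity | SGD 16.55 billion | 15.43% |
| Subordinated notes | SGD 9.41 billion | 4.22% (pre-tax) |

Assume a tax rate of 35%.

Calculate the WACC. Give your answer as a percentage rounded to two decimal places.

Total capital V = 16.55 + 9.41 = 25.96.
Equity: weight = 16.55/25.96 = 0.6375; cost = 15.43%.
Subordinated notes: weight = 9.41/25.96 = 0.3625; after-tax cost = 4.22% × (1 − 35%) = 2.7430%.
WACC = 0.6375 × 15.4300% + 0.3625 × 2.7430% = 10.8312%.

10.83%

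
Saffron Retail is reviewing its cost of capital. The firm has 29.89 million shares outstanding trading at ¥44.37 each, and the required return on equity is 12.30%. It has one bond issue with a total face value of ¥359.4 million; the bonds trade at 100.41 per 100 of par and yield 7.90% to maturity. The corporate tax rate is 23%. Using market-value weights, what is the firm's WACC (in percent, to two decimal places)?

Market value of equity E = 44.37 × 29.89m = 1326.2193m. Market value of debt D = 359.4m × 100.41/100 = 360.87354m.
Total capital V = 1326.2193 + 360.87354 = 1687.09284.
Equity: weight = 1326.2193/1687.09284 = 0.7861; cost = 12.3%.
Bonds outstanding: weight = 360.87354/1687.09284 = 0.2139; after-tax cost = 7.9% × (1 − 23%) = 6.0830%.
WACC = 0.7861 × 12.3000% + 0.2139 × 6.0830% = 10.9702%.

10.97%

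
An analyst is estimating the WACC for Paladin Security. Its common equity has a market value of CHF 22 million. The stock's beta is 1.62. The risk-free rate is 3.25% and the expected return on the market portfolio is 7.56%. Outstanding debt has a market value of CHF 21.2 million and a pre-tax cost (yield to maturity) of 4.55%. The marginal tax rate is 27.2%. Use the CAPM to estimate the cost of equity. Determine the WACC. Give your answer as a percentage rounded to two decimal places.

6.84%

Market risk premium = 7.56% − 3.25% = 4.31%.
Cost of equity via CAPM: Re = 3.25% + 1.62 × 4.31% = 10.2322%.
Total capital V = 22 + 21.2 = 43.2.
Equity: weight = 22/43.2 = 0.5093; cost = 10.2322%.
Debt: weight = 21.2/43.2 = 0.4907; after-tax cost = 4.55% × (1 − 27.2%) = 3.3124%.
WACC = 0.5093 × 10.2322% + 0.4907 × 3.3124% = 6.8364%.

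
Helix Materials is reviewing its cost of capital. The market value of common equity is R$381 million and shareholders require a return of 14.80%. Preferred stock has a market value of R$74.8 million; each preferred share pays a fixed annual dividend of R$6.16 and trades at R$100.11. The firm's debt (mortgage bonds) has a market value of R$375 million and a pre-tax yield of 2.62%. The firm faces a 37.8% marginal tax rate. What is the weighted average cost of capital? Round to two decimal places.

8.08%

Cost of preferred: Rp = 6.16 / 100.11 = 6.1532%.
Total capital V = 381 + 74.8 + 375 = 830.8.
Equity: weight = 381/830.8 = 0.4586; cost = 14.8%.
Preferred: weight = 74.8/830.8 = 0.0900; cost = 6.1532%.
Mortgage bonds: weight = 375/830.8 = 0.4514; after-tax cost = 2.62% × (1 − 37.8%) = 1.6296%.
WACC = 0.4586 × 14.8000% + 0.0900 × 6.1532% + 0.4514 × 1.6296% = 8.0768%.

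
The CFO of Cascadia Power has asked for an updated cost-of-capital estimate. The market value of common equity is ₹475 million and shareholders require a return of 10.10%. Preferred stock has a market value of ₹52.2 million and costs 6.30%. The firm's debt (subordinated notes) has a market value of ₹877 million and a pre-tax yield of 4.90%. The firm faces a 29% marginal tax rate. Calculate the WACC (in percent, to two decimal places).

5.82%

Total capital V = 475 + 52.2 + 877 = 1404.2.
Equity: weight = 475/1404.2 = 0.3383; cost = 10.1%.
Preferred: weight = 52.2/1404.2 = 0.0372; cost = 6.3%.
Subordinated notes: weight = 877/1404.2 = 0.6246; after-tax cost = 4.9% × (1 − 29%) = 3.4790%.
WACC = 0.3383 × 10.1000% + 0.0372 × 6.3000% + 0.6246 × 3.4790% = 5.8236%.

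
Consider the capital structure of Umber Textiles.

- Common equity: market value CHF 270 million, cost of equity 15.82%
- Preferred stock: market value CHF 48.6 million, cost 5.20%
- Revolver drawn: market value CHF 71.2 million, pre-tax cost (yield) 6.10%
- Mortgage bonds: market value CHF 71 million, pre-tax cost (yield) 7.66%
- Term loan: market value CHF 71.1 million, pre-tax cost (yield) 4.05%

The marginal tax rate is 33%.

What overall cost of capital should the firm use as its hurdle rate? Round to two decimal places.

Total capital V = 270 + 48.6 + 71.2 + 71 + 71.1 = 531.9.
Equity: weight = 270/531.9 = 0.5076; cost = 15.82%.
Preferred: weight = 48.6/531.9 = 0.0914; cost = 5.2%.
Revolver drawn: weight = 71.2/531.9 = 0.1339; after-tax cost = 6.1% × (1 − 33%) = 4.0870%.
Mortgage bonds: weight = 71/531.9 = 0.1335; after-tax cost = 7.66% × (1 − 33%) = 5.1322%.
Term loan: weight = 71.1/531.9 = 0.1337; after-tax cost = 4.05% × (1 − 33%) = 2.7135%.
WACC = 0.5076 × 15.8200% + 0.0914 × 5.2000% + 0.1339 × 4.0870% + 0.1335 × 5.1322% + 0.1337 × 2.7135% = 10.1005%.

10.10%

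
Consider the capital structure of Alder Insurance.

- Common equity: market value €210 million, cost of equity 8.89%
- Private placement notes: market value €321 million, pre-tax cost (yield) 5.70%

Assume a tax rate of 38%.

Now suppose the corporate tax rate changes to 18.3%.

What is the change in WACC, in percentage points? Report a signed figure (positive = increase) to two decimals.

+0.68 pp

Current WACC:
Total capital V = 210 + 321 = 531.
Equity: weight = 210/531 = 0.3955; cost = 8.89%.
Private placement notes: weight = 321/531 = 0.6045; after-tax cost = 5.7% × (1 − 38%) = 3.5340%.
WACC = 0.3955 × 8.8900% + 0.6045 × 3.5340% = 5.6522%.
After the change:
Total capital V = 210 + 321 = 531.
Equity: weight = 210/531 = 0.3955; cost = 8.89%.
Private placement notes: weight = 321/531 = 0.6045; after-tax cost = 5.7% × (1 − 18.3%) = 4.6569%.
WACC = 0.3955 × 8.8900% + 0.6045 × 4.6569% = 6.3310%.
Change in WACC = 6.3310% − 5.6522% = 0.6788 pp.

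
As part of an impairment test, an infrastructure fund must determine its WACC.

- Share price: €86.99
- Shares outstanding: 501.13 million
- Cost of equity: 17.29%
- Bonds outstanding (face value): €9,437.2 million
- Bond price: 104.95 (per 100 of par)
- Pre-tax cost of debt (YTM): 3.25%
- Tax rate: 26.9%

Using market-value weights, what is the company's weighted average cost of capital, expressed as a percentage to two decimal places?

14.53%

Market value of equity E = 86.99 × 501.13m = 43593.2987m. Market value of debt D = 9437.2m × 104.95/100 = 9904.3414m.
Total capital V = 43593.2987 + 9904.3414 = 53497.6401.
Equity: weight = 43593.2987/53497.6401 = 0.8149; cost = 17.29%.
Bonds outstanding: weight = 9904.3414/53497.6401 = 0.1851; after-tax cost = 3.25% × (1 − 26.9%) = 2.3758%.
WACC = 0.8149 × 17.2900% + 0.1851 × 2.3758% = 14.5288%.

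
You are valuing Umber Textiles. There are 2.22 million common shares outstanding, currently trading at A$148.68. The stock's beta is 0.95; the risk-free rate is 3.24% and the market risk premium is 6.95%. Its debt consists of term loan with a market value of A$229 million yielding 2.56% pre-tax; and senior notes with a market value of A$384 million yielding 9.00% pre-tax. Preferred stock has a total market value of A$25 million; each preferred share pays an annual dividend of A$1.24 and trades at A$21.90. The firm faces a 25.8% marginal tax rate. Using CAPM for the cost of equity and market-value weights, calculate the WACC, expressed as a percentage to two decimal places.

6.60%

Cost of equity via CAPM: Re = 3.24% + 0.95 × 6.95% = 9.8425%.
Cost of preferred: Rp = 1.24 / 21.9 = 5.6621%.
Market value of equity E = 148.68 × 2.22m = 330.0696m.
Total capital V = 330.0696 + 25 + 229 + 384 = 968.0696.
Equity: weight = 330.0696/968.0696 = 0.3410; cost = 9.8425%.
Preferred: weight = 25/968.0696 = 0.0258; cost = 5.6621%.
Term loan: weight = 229/968.0696 = 0.2366; after-tax cost = 2.56% × (1 − 25.8%) = 1.8995%.
Senior notes: weight = 384/968.0696 = 0.3967; after-tax cost = 9% × (1 − 25.8%) = 6.6780%.
WACC = 0.3410 × 9.8425% + 0.0258 × 5.6621% + 0.2366 × 1.8995% + 0.3967 × 6.6780% = 6.6004%.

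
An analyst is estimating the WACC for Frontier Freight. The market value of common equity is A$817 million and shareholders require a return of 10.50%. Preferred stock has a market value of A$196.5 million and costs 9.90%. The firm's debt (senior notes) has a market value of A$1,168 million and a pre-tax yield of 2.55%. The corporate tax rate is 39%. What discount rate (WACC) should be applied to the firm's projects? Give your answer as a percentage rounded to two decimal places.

Total capital V = 817 + 196.5 + 1168 = 2181.5.
Equity: weight = 817/2181.5 = 0.3745; cost = 10.5%.
Preferred: weight = 196.5/2181.5 = 0.0901; cost = 9.9%.
Senior notes: weight = 1168/2181.5 = 0.5354; after-tax cost = 2.55% × (1 − 39%) = 1.5555%.
WACC = 0.3745 × 10.5000% + 0.0901 × 9.9000% + 0.5354 × 1.5555% = 5.6570%.

5.66%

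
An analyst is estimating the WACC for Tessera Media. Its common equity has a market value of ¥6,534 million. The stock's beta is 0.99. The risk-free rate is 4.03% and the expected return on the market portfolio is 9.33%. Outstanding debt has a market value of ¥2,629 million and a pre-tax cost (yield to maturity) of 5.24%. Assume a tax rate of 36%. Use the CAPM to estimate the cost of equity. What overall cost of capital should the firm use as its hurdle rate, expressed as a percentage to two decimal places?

7.58%

Market risk premium = 9.33% − 4.03% = 5.3%.
Cost of equity via CAPM: Re = 4.03% + 0.99 × 5.3% = 9.2770%.
Total capital V = 6534 + 2629 = 9163.
Equity: weight = 6534/9163 = 0.7131; cost = 9.277%.
Debt: weight = 2629/9163 = 0.2869; after-tax cost = 5.24% × (1 − 36%) = 3.3536%.
WACC = 0.7131 × 9.2770% + 0.2869 × 3.3536% = 7.5775%.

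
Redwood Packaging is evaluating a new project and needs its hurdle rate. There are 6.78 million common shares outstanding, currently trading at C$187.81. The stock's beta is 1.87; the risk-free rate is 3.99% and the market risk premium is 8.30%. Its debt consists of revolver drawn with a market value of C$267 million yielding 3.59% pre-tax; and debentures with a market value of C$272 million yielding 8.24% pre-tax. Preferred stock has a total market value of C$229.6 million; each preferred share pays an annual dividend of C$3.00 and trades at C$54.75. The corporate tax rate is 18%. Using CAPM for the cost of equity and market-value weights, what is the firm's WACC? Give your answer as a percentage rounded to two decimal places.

Cost of equity via CAPM: Re = 3.99% + 1.87 × 8.3% = 19.5110%.
Cost of preferred: Rp = 3.0 / 54.75 = 5.4795%.
Market value of equity E = 187.81 × 6.78m = 1273.3518m.
Total capital V = 1273.3518 + 229.6 + 267 + 272 = 2041.9518.
Equity: weight = 1273.3518/2041.9518 = 0.6236; cost = 19.511%.
Preferred: weight = 229.6/2041.9518 = 0.1124; cost = 5.4795%.
Revolver drawn: weight = 267/2041.9518 = 0.1308; after-tax cost = 3.59% × (1 − 18%) = 2.9438%.
Debentures: weight = 272/2041.9518 = 0.1332; after-tax cost = 8.24% × (1 − 18%) = 6.7568%.
WACC = 0.6236 × 19.5110% + 0.1124 × 5.4795% + 0.1308 × 2.9438% + 0.1332 × 6.7568% = 14.0681%.

14.07%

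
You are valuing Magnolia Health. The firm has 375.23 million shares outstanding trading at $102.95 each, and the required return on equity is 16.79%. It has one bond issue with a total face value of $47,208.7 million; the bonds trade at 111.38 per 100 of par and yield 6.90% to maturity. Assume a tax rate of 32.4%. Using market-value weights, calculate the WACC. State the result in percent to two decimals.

9.80%

Market value of equity E = 102.95 × 375.23m = 38629.9285m. Market value of debt D = 47208.7m × 111.38/100 = 52581.05006m.
Total capital V = 38629.9285 + 52581.05006 = 91210.97856.
Equity: weight = 38629.9285/91210.97856 = 0.4235; cost = 16.79%.
Bonds outstanding: weight = 52581.05006/91210.97856 = 0.5765; after-tax cost = 6.9% × (1 − 32.4%) = 4.6644%.
WACC = 0.4235 × 16.7900% + 0.5765 × 4.6644% = 9.7999%.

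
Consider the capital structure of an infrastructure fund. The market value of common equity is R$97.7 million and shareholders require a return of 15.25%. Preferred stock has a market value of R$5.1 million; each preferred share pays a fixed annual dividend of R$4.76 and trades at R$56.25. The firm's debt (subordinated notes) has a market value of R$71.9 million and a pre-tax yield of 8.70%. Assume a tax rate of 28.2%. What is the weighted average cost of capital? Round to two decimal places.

11.35%

Cost of preferred: Rp = 4.76 / 56.25 = 8.4622%.
Total capital V = 97.7 + 5.1 + 71.9 = 174.7.
Equity: weight = 97.7/174.7 = 0.5592; cost = 15.25%.
Preferred: weight = 5.1/174.7 = 0.0292; cost = 8.4622%.
Subordinated notes: weight = 71.9/174.7 = 0.4116; after-tax cost = 8.7% × (1 − 28.2%) = 6.2466%.
WACC = 0.5592 × 15.2500% + 0.0292 × 8.4622% + 0.4116 × 6.2466% = 11.3464%.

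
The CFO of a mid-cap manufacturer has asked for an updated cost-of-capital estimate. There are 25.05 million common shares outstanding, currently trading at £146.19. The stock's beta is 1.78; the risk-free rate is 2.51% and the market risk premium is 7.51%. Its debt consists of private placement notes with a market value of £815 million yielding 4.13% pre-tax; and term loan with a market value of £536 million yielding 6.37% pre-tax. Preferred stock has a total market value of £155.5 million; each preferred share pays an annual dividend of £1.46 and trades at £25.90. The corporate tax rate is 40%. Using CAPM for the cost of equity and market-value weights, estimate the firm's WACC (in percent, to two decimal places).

Cost of equity via CAPM: Re = 2.51% + 1.78 × 7.51% = 15.8778%.
Cost of preferred: Rp = 1.46 / 25.9 = 5.6371%.
Market value of equity E = 146.19 × 25.05m = 3662.0595m.
Total capital V = 3662.0595 + 155.5 + 815 + 536 = 5168.5595.
Equity: weight = 3662.0595/5168.5595 = 0.7085; cost = 15.8778%.
Preferred: weight = 155.5/5168.5595 = 0.0301; cost = 5.6371%.
Private placement notes: weight = 815/5168.5595 = 0.1577; after-tax cost = 4.13% × (1 − 40%) = 2.4780%.
Term loan: weight = 536/5168.5595 = 0.1037; after-tax cost = 6.37% × (1 − 40%) = 3.8220%.
WACC = 0.7085 × 15.8778% + 0.0301 × 5.6371% + 0.1577 × 2.4780% + 0.1037 × 3.8220% = 12.2065%.

12.21%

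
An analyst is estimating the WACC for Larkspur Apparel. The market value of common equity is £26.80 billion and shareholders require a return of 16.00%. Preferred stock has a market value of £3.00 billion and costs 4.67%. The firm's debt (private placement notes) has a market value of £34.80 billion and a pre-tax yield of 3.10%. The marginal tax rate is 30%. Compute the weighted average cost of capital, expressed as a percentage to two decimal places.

Total capital V = 26.8 + 3 + 34.8 = 64.6.
Equity: weight = 26.8/64.6 = 0.4149; cost = 16%.
Preferred: weight = 3/64.6 = 0.0464; cost = 4.67%.
Private placement notes: weight = 34.8/64.6 = 0.5387; after-tax cost = 3.1% × (1 − 30%) = 2.1700%.
WACC = 0.4149 × 16.0000% + 0.0464 × 4.6700% + 0.5387 × 2.1700% = 8.0236%.

8.02%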